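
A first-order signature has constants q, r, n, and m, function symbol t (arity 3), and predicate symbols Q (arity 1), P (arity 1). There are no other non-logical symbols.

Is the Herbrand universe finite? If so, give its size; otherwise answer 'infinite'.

infinite

The signature has at least one function symbol (t, arity 3) and at least one constant (q).
Iterating t gives infinitely many distinct ground terms: q, t(q, q, q), t(t(q, q, q), t(q, q, q), t(q, q, q)), ...
So the Herbrand universe is infinite.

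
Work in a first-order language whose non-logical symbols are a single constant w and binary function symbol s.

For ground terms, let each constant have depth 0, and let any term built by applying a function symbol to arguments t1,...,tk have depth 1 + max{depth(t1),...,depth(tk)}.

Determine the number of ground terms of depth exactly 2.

3

Count level by level. With function symbols s/2, the terms of depth ≤ k are the 1 constant together with each function applied to depth-≤(k−1) tuples, so N_k = 1 + N_{k-1}^2.
N_0 = 1
N_1 = 1 + 1^2 = 2
N_2 = 1 + 2^2 = 5
Terms of depth exactly 2: N_2 − N_1 = 5 − 2 = 3.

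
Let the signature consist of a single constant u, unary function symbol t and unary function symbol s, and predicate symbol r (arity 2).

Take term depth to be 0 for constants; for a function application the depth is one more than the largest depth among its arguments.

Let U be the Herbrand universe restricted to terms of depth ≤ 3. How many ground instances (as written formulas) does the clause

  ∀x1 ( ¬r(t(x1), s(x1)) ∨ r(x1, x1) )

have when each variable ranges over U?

15

Ground terms of depth ≤ 3:
  Count level by level. With function symbols t/1, s/1, the terms of depth ≤ k are the 1 constant together with each function applied to depth-≤(k−1) tuples, so N_k = 1 + N_{k-1} + N_{k-1}.
  N_0 = 1
  N_1 = 1 + 1 + 1 = 3
  N_2 = 1 + 3 + 3 = 7
  N_3 = 1 + 7 + 7 = 15
So there are 15 ground terms available for substitution.
There is 1 variable to instantiate (x1),  occurring in at least one literal, so different choices give different ground instances.
Number of ground instances = 15.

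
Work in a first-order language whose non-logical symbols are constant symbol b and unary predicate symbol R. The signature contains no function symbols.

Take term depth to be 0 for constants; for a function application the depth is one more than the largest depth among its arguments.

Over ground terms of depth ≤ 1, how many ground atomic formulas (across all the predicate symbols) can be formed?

1

First count ground terms of depth ≤ 1.
With no function symbols every ground term is a constant, so there is exactly 1 ground term at every depth bound.
N_0 = 1
N_1 = 1
Explicitly: b.
So |H| = 1.
Each predicate of arity r yields |H|^r ground atoms (one per choice of an r-tuple from H):
  R: 1
Total ground atoms: 1.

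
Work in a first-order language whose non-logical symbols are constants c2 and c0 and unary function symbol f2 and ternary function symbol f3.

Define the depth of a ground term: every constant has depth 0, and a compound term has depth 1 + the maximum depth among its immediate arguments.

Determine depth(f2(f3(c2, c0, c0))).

depth(f3(c2, c0, c0)) = 1 + max(0, 0, 0) = 1
depth(f2(f3(c2, c0, c0))) = 1 + depth(f3(c2, c0, c0)) = 1 + 1 = 2

2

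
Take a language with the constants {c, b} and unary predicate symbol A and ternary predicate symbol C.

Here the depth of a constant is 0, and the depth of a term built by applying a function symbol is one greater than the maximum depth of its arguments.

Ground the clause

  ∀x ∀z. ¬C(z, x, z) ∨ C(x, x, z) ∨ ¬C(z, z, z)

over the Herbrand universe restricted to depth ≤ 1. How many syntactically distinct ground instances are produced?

Ground terms of depth ≤ 1:
  With no function symbols every ground term is a constant, so there are exactly 2 ground terms at every depth bound.
  N_0 = 2
  N_1 = 2
  Explicitly: c, b.
So there are 2 ground terms available for substitution.
The body mentions every one of the 2 quantified variables; since ground terms form a free algebra, no two substitutions collapse to the same formula.
Number of ground instances = 2^2 = 4.

4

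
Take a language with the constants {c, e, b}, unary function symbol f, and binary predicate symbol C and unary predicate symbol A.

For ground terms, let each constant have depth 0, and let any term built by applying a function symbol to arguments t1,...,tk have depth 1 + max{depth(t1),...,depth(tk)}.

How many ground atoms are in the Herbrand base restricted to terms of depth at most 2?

90

First count ground terms of depth ≤ 2.
Let N_k = |{terms of depth ≤ k}|. Then N_0 = 3 and N_k = 3 + N_{k-1} for k ≥ 1 (one summand per function symbol, arity giving the exponent).
N_0 = 3
N_1 = 3 + 3 = 6
N_2 = 3 + 6 = 9
Explicitly: c, e, b, f(c), f(e), f(b), f(f(c)), f(f(e)), f(f(b)).
So |H| = 9.
For each predicate symbol, the number of ground atoms is |H| raised to its arity; summing:
  C: 9^2 = 81;  A: 9
Total ground atoms: 81 + 9 = 90.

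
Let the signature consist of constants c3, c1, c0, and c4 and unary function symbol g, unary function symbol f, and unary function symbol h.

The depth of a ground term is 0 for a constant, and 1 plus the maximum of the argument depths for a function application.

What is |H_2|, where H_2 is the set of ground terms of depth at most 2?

52

Let N_k = |{terms of depth ≤ k}|. Then N_0 = 4 and N_k = 4 + N_{k-1} + N_{k-1} + N_{k-1} for k ≥ 1 (one summand per function symbol, arity giving the exponent).
N_0 = 4
N_1 = 4 + 4 + 4 + 4 = 16
N_2 = 4 + 16 + 16 + 16 = 52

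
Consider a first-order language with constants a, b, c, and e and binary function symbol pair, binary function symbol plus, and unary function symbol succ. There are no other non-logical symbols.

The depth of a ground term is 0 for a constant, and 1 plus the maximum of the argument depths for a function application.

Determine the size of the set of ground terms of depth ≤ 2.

Let N_k = |{terms of depth ≤ k}|. Then N_0 = 4 and N_k = 4 + N_{k-1}^2 + N_{k-1}^2 + N_{k-1} for k ≥ 1 (one summand per function symbol, arity giving the exponent).
N_0 = 4
N_1 = 4 + 4^2 + 4^2 + 4 = 40
N_2 = 4 + 40^2 + 40^2 + 40 = 3244

3244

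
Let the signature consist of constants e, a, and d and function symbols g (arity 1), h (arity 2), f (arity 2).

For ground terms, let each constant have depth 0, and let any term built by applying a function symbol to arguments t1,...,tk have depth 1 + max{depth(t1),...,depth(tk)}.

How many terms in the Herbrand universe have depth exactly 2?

1155

Write N_k for the number of ground terms of depth ≤ k. A term of depth ≤ k is either a constant or a function symbol applied to arguments of depth ≤ k−1, so N_k = 3 + N_{k-1} + N_{k-1}^2 + N_{k-1}^2.
N_0 = 3
N_1 = 3 + 3 + 3^2 + 3^2 = 24
N_2 = 3 + 24 + 24^2 + 24^2 = 1179
Terms of depth exactly 2: N_2 − N_1 = 1179 − 24 = 1155.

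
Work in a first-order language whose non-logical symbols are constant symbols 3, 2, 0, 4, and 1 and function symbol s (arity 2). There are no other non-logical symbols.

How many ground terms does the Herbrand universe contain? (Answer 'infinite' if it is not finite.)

The signature has at least one function symbol (s, arity 2) and at least one constant (3).
Iterating s gives infinitely many distinct ground terms: 3, s(3, 3), s(s(3, 3), s(3, 3)), ...
So the Herbrand universe is infinite.

infinite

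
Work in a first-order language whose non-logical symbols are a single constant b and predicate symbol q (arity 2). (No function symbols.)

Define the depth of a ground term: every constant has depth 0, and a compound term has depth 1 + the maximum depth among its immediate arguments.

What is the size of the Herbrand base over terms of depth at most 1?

1

First count ground terms of depth ≤ 1.
With no function symbols every ground term is a constant, so there is exactly 1 ground term at every depth bound.
N_0 = 1
N_1 = 1
So |H| = 1.
A ground atom is a predicate applied to a tuple of terms from H, so the count is the sum over predicates of |H|^arity:
  q: 1^2 = 1
Total ground atoms: 1.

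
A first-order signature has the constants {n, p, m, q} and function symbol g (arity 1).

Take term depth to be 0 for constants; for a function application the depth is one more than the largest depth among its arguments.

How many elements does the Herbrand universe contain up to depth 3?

Write N_k for the number of ground terms of depth ≤ k. A term of depth ≤ k is either a constant or a function symbol applied to arguments of depth ≤ k−1, so N_k = 4 + N_{k-1}.
N_0 = 4
N_1 = 4 + 4 = 8
N_2 = 4 + 8 = 12
N_3 = 4 + 12 = 16

16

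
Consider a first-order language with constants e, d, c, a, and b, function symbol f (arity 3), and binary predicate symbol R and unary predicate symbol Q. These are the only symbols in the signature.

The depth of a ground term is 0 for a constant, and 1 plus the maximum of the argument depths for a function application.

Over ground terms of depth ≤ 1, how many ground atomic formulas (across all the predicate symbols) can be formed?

First count ground terms of depth ≤ 1.
If N_k denotes the number of depth-≤k ground terms, the 5 constants give N_0 = 5, and each function symbol of arity r contributes N_{k-1}^r new terms at level k: N_k = 5 + N_{k-1}^3.
N_0 = 5
N_1 = 5 + 5^3 = 130
So |H| = 130.
For each predicate symbol, the number of ground atoms is |H| raised to its arity; summing:
  R: 130^2 = 16900;  Q: 130
Total ground atoms: 16900 + 130 = 17030.

17030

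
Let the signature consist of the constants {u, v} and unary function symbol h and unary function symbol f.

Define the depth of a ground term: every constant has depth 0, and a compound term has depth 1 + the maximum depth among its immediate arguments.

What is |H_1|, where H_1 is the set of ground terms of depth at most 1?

If N_k denotes the number of depth-≤k ground terms, the 2 constants give N_0 = 2, and each function symbol of arity r contributes N_{k-1}^r new terms at level k: N_k = 2 + N_{k-1} + N_{k-1}.
N_0 = 2
N_1 = 2 + 2 + 2 = 6
Explicitly: u, v, h(u), h(v), f(u), f(v).

6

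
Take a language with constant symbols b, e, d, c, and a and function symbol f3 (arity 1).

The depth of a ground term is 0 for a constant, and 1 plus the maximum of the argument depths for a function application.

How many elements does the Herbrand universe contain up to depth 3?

20

If N_k denotes the number of depth-≤k ground terms, the 5 constants give N_0 = 5, and each function symbol of arity r contributes N_{k-1}^r new terms at level k: N_k = 5 + N_{k-1}.
N_0 = 5
N_1 = 5 + 5 = 10
N_2 = 5 + 10 = 15
N_3 = 5 + 15 = 20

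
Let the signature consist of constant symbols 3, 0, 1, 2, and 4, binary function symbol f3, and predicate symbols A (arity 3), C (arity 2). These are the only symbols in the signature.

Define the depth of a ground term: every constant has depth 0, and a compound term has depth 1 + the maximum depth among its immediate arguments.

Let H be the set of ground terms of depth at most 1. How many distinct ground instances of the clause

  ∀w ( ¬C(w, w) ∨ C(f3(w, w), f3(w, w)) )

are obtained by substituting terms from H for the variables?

Ground terms of depth ≤ 1:
  Let N_k count ground terms of depth at most k. Each non-constant term of depth ≤ k is some function symbol applied to depth-≤(k−1) arguments, giving N_k = 5 + N_{k-1}^2.
  N_0 = 5
  N_1 = 5 + 5^2 = 30
So there are 30 ground terms available for substitution.
The variable w ranges independently over the available ground terms, and distinct assignments produce distinct instances.
Number of ground instances = 30.

30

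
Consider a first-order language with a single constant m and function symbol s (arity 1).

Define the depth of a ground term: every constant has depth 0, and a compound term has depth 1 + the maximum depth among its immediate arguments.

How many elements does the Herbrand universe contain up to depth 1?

2

Write N_k for the number of ground terms of depth ≤ k. A term of depth ≤ k is either a constant or a function symbol applied to arguments of depth ≤ k−1, so N_k = 1 + N_{k-1}.
N_0 = 1
N_1 = 1 + 1 = 2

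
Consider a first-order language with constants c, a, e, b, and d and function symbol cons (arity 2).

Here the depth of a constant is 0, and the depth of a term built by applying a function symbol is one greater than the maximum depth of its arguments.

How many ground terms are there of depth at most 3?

819030

Let N_k count ground terms of depth at most k. Each non-constant term of depth ≤ k is some function symbol applied to depth-≤(k−1) arguments, giving N_k = 5 + N_{k-1}^2.
N_0 = 5
N_1 = 5 + 5^2 = 30
N_2 = 5 + 30^2 = 905
N_3 = 5 + 905^2 = 819030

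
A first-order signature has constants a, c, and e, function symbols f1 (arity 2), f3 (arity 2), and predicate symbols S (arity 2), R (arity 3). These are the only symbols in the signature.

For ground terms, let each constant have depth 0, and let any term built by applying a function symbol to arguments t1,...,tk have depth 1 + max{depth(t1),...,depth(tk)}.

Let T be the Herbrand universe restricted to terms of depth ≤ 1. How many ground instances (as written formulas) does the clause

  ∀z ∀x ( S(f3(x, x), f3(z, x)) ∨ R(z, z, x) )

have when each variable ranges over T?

Ground terms of depth ≤ 1:
  If N_k denotes the number of depth-≤k ground terms, the 3 constants give N_0 = 3, and each function symbol of arity r contributes N_{k-1}^r new terms at level k: N_k = 3 + N_{k-1}^2 + N_{k-1}^2.
  N_0 = 3
  N_1 = 3 + 3^2 + 3^2 = 21
So there are 21 ground terms available for substitution.
The clause has 2 distinct variables (z, x), each appearing in the body. In the free term algebra distinct substitutions yield syntactically distinct ground instances.
Number of ground instances = 21^2 = 441.

441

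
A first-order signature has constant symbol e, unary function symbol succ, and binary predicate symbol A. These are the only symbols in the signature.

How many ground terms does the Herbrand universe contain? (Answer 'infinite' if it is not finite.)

infinite

The signature has at least one function symbol (succ, arity 1) and at least one constant (e).
Iterating succ gives infinitely many distinct ground terms: e, succ(e), succ(succ(e)), ...
So the Herbrand universe is infinite.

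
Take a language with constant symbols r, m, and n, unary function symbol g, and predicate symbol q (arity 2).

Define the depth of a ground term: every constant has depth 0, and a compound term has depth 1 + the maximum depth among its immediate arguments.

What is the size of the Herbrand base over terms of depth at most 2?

First count ground terms of depth ≤ 2.
Write N_k for the number of ground terms of depth ≤ k. A term of depth ≤ k is either a constant or a function symbol applied to arguments of depth ≤ k−1, so N_k = 3 + N_{k-1}.
N_0 = 3
N_1 = 3 + 3 = 6
N_2 = 3 + 6 = 9
Explicitly: r, m, n, g(r), g(m), g(n), g(g(r)), g(g(m)), g(g(n)).
So |H| = 9.
Ground atoms are formed by filling each argument slot of a predicate with a term from H, so an r-ary predicate gives |H|^r atoms:
  q: 9^2 = 81
Total ground atoms: 81.

81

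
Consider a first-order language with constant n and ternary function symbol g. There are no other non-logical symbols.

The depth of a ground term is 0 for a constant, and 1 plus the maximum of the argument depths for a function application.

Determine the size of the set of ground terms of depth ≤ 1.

If N_k denotes the number of depth-≤k ground terms, the 1 constant gives N_0 = 1, and each function symbol of arity r contributes N_{k-1}^r new terms at level k: N_k = 1 + N_{k-1}^3.
N_0 = 1
N_1 = 1 + 1^3 = 2

2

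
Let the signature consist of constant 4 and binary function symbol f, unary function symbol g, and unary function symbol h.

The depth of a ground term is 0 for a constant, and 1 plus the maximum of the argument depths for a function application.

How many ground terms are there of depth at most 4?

Let N_k count ground terms of depth at most k. Each non-constant term of depth ≤ k is some function symbol applied to depth-≤(k−1) arguments, giving N_k = 1 + N_{k-1}^2 + N_{k-1} + N_{k-1}.
N_0 = 1
N_1 = 1 + 1^2 + 1 + 1 = 4
N_2 = 1 + 4^2 + 4 + 4 = 25
N_3 = 1 + 25^2 + 25 + 25 = 676
N_4 = 1 + 676^2 + 676 + 676 = 458329

458329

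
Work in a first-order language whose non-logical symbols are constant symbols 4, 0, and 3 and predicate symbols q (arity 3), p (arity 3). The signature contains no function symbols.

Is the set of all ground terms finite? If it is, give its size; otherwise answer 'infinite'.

There are no function symbols, so every ground term is one of the 3 constants.
The Herbrand universe is {4, 0, 3}, which is finite with 3 elements.

3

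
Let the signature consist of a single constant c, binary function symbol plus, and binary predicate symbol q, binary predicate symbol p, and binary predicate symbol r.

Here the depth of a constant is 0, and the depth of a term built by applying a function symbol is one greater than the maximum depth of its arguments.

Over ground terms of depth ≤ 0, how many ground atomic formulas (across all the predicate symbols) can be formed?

3

First count ground terms of depth ≤ 0.
Let N_k count ground terms of depth at most k. Each non-constant term of depth ≤ k is some function symbol applied to depth-≤(k−1) arguments, giving N_k = 1 + N_{k-1}^2.
N_0 = 1
So |H| = 1.
Ground atoms are formed by filling each argument slot of a predicate with a term from H, so an r-ary predicate gives |H|^r atoms:
  q: 1^2 = 1;  p: 1^2 = 1;  r: 1^2 = 1
Total ground atoms: 1 + 1 + 1 = 3.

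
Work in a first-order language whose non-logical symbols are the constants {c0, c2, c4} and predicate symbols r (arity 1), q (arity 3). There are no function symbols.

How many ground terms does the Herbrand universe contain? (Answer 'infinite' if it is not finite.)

There are no function symbols, so every ground term is one of the 3 constants.
The Herbrand universe is {c0, c2, c4}, which is finite with 3 elements.

3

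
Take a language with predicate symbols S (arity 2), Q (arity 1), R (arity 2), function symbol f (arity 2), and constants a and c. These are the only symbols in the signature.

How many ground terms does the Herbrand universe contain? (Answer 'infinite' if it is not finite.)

The signature has at least one function symbol (f, arity 2) and at least one constant (a).
Iterating f gives infinitely many distinct ground terms: a, f(a, a), f(f(a, a), f(a, a)), ...
So the Herbrand universe is infinite.

infinite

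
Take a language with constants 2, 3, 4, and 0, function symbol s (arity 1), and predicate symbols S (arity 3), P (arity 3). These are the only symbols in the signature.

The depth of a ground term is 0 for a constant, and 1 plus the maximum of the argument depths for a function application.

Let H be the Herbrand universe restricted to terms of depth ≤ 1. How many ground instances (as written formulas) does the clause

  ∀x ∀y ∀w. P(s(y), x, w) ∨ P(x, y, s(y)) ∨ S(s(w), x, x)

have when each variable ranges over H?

Ground terms of depth ≤ 1:
  Let N_k = |{terms of depth ≤ k}|. Then N_0 = 4 and N_k = 4 + N_{k-1} for k ≥ 1 (one summand per function symbol, arity giving the exponent).
  N_0 = 4
  N_1 = 4 + 4 = 8
So there are 8 ground terms available for substitution.
The body mentions every one of the 3 quantified variables; since ground terms form a free algebra, no two substitutions collapse to the same formula.
Number of ground instances = 8^3 = 512.

512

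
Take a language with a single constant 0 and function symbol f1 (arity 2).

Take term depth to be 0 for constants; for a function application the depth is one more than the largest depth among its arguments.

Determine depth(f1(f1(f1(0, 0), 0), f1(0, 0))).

3

depth(f1(0, 0)) = 1 + max(0, 0) = 1
depth(f1(f1(0, 0), 0)) = 1 + max(1, 0) = 2
depth(f1(f1(f1(0, 0), 0), f1(0, 0))) = 1 + max(2, 1) = 3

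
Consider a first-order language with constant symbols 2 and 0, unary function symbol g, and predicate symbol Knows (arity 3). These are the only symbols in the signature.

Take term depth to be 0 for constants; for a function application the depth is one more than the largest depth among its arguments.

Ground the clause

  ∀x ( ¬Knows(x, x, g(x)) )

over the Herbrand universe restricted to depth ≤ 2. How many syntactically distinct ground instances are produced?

6

Ground terms of depth ≤ 2:
  If N_k denotes the number of depth-≤k ground terms, the 2 constants give N_0 = 2, and each function symbol of arity r contributes N_{k-1}^r new terms at level k: N_k = 2 + N_{k-1}.
  N_0 = 2
  N_1 = 2 + 2 = 4
  N_2 = 2 + 4 = 6
  Explicitly: 2, 0, g(2), g(0), g(g(2)), g(g(0)).
So there are 6 ground terms available for substitution.
The variable x ranges independently over the available ground terms, and distinct assignments produce distinct instances.
Number of ground instances = 6.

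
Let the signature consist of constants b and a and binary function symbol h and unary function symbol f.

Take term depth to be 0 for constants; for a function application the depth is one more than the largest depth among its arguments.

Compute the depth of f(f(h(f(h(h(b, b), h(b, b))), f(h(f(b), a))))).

6

depth(h(b, b)) = 1 + max(0, 0) = 1
depth(h(h(b, b), h(b, b))) = 1 + max(1, 1) = 2
depth(f(h(h(b, b), h(b, b)))) = 1 + depth(h(h(b, b), h(b, b))) = 1 + 2 = 3
depth(f(b)) = 1 + depth(b) = 1 + 0 = 1
depth(h(f(b), a)) = 1 + max(1, 0) = 2
depth(f(h(f(b), a))) = 1 + depth(h(f(b), a)) = 1 + 2 = 3
depth(h(f(h(h(b, b), h(b, b))), f(h(f(b), a)))) = 1 + max(3, 3) = 4
depth(f(h(f(h(h(b, b), h(b, b))), f(h(f(b), a))))) = 1 + depth(h(f(h(h(b, b), h(b, b))), f(h(f(b), a)))) = 1 + 4 = 5
depth(f(f(h(f(h(h(b, b), h(b, b))), f(h(f(b), a)))))) = 1 + depth(f(h(f(h(h(b, b), h(b, b))), f(h(f(b), a))))) = 1 + 5 = 6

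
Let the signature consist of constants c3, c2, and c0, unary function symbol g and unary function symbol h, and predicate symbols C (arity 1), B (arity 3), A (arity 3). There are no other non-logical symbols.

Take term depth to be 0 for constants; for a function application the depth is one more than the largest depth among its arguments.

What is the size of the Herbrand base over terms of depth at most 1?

First count ground terms of depth ≤ 1.
Write N_k for the number of ground terms of depth ≤ k. A term of depth ≤ k is either a constant or a function symbol applied to arguments of depth ≤ k−1, so N_k = 3 + N_{k-1} + N_{k-1}.
N_0 = 3
N_1 = 3 + 3 + 3 = 9
Explicitly: c3, c2, c0, g(c3), g(c2), g(c0), h(c3), h(c2), h(c0).
So |H| = 9.
Ground atoms are formed by filling each argument slot of a predicate with a term from H, so an r-ary predicate gives |H|^r atoms:
  C: 9;  B: 9^3 = 729;  A: 9^3 = 729
Total ground atoms: 9 + 729 + 729 = 1467.

1467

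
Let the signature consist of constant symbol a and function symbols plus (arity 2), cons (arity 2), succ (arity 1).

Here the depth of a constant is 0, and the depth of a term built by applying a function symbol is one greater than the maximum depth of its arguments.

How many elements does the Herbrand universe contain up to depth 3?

If N_k denotes the number of depth-≤k ground terms, the 1 constant gives N_0 = 1, and each function symbol of arity r contributes N_{k-1}^r new terms at level k: N_k = 1 + N_{k-1}^2 + N_{k-1}^2 + N_{k-1}.
N_0 = 1
N_1 = 1 + 1^2 + 1^2 + 1 = 4
N_2 = 1 + 4^2 + 4^2 + 4 = 37
N_3 = 1 + 37^2 + 37^2 + 37 = 2776

2776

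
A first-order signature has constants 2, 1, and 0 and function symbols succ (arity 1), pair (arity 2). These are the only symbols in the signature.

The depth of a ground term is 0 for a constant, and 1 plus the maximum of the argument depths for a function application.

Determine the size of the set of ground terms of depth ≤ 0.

Write N_k for the number of ground terms of depth ≤ k. A term of depth ≤ k is either a constant or a function symbol applied to arguments of depth ≤ k−1, so N_k = 3 + N_{k-1} + N_{k-1}^2.
N_0 = 3
Explicitly: 2, 1, 0.

3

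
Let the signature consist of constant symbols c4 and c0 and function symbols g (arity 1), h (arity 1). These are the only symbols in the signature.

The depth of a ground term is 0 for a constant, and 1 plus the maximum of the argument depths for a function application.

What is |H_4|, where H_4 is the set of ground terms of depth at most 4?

Let N_k = |{terms of depth ≤ k}|. Then N_0 = 2 and N_k = 2 + N_{k-1} + N_{k-1} for k ≥ 1 (one summand per function symbol, arity giving the exponent).
N_0 = 2
N_1 = 2 + 2 + 2 = 6
N_2 = 2 + 6 + 6 = 14
N_3 = 2 + 14 + 14 = 30
N_4 = 2 + 30 + 30 = 62

62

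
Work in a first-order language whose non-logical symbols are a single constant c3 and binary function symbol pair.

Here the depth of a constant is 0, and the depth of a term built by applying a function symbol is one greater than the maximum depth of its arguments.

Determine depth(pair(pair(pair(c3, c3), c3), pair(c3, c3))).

depth(pair(c3, c3)) = 1 + max(0, 0) = 1
depth(pair(pair(c3, c3), c3)) = 1 + max(1, 0) = 2
depth(pair(pair(pair(c3, c3), c3), pair(c3, c3))) = 1 + max(2, 1) = 3

3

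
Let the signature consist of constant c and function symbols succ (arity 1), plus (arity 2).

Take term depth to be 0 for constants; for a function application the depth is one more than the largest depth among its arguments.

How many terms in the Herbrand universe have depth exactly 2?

10

Write N_k for the number of ground terms of depth ≤ k. A term of depth ≤ k is either a constant or a function symbol applied to arguments of depth ≤ k−1, so N_k = 1 + N_{k-1} + N_{k-1}^2.
N_0 = 1
N_1 = 1 + 1 + 1^2 = 3
N_2 = 1 + 3 + 3^2 = 13
Terms of depth exactly 2: N_2 − N_1 = 13 − 3 = 10.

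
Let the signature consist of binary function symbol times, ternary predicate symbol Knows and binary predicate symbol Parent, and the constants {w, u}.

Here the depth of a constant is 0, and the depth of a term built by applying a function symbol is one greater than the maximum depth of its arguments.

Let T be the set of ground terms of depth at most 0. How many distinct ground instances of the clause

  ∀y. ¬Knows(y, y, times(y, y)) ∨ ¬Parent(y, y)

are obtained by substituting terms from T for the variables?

2

Ground terms of depth ≤ 0:
  Count level by level. With function symbols times/2, the terms of depth ≤ k are the 2 constants together with each function applied to depth-≤(k−1) tuples, so N_k = 2 + N_{k-1}^2.
  N_0 = 2
  Explicitly: w, u.
So there are 2 ground terms available for substitution.
The body mentions the single quantified variable y; since ground terms form a free algebra, no two substitutions collapse to the same formula.
Number of ground instances = 2.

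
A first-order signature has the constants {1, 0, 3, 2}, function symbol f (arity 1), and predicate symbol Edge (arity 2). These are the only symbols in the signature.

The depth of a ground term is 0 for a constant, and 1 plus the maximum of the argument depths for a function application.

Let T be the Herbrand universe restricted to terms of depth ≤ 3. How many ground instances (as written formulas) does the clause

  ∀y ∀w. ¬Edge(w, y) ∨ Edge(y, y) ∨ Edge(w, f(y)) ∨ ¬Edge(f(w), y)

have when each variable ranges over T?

256

Ground terms of depth ≤ 3:
  Let N_k = |{terms of depth ≤ k}|. Then N_0 = 4 and N_k = 4 + N_{k-1} for k ≥ 1 (one summand per function symbol, arity giving the exponent).
  N_0 = 4
  N_1 = 4 + 4 = 8
  N_2 = 4 + 8 = 12
  N_3 = 4 + 12 = 16
So there are 16 ground terms available for substitution.
Each of y, w ranges independently over the available ground terms, and distinct assignments produce distinct instances.
Number of ground instances = 16^2 = 256.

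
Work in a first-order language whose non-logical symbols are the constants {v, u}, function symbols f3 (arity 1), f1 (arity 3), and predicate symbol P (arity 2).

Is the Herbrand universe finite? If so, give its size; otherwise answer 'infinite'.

infinite

The signature has at least one function symbol (f3, arity 1) and at least one constant (v).
Iterating f3 gives infinitely many distinct ground terms: v, f3(v), f3(f3(v)), ...
So the Herbrand universe is infinite.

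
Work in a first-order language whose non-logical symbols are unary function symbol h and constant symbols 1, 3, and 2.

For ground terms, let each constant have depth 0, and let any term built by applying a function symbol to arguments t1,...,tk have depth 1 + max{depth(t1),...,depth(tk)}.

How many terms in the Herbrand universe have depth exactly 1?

If N_k denotes the number of depth-≤k ground terms, the 3 constants give N_0 = 3, and each function symbol of arity r contributes N_{k-1}^r new terms at level k: N_k = 3 + N_{k-1}.
N_0 = 3
N_1 = 3 + 3 = 6
Terms of depth exactly 1: N_1 − N_0 = 6 − 3 = 3.

3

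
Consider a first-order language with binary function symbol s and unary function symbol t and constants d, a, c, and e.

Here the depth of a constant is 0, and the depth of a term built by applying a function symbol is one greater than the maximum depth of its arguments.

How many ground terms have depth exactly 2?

Let N_k = |{terms of depth ≤ k}|. Then N_0 = 4 and N_k = 4 + N_{k-1}^2 + N_{k-1} for k ≥ 1 (one summand per function symbol, arity giving the exponent).
N_0 = 4
N_1 = 4 + 4^2 + 4 = 24
N_2 = 4 + 24^2 + 24 = 604
Terms of depth exactly 2: N_2 − N_1 = 604 − 24 = 580.

580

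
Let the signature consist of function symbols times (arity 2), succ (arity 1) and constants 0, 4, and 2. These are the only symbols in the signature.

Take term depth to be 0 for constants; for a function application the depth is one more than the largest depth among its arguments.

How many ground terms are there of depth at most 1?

15

If N_k denotes the number of depth-≤k ground terms, the 3 constants give N_0 = 3, and each function symbol of arity r contributes N_{k-1}^r new terms at level k: N_k = 3 + N_{k-1}^2 + N_{k-1}.
N_0 = 3
N_1 = 3 + 3^2 + 3 = 15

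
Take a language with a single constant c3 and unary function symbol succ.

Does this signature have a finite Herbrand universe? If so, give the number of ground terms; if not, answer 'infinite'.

infinite

The signature has at least one function symbol (succ, arity 1) and at least one constant (c3).
Iterating succ gives infinitely many distinct ground terms: c3, succ(c3), succ(succ(c3)), ...
So the Herbrand universe is infinite.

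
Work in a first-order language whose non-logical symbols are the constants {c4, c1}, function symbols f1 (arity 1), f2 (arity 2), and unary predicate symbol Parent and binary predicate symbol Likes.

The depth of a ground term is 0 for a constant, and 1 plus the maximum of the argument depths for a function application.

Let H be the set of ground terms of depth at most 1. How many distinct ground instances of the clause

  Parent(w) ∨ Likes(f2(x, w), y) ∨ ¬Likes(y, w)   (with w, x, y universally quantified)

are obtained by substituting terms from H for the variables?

Ground terms of depth ≤ 1:
  Count level by level. With function symbols f1/1, f2/2, the terms of depth ≤ k are the 2 constants together with each function applied to depth-≤(k−1) tuples, so N_k = 2 + N_{k-1} + N_{k-1}^2.
  N_0 = 2
  N_1 = 2 + 2 + 2^2 = 8
  Explicitly: c4, c1, f1(c4), f1(c1), f2(c4, c4), f2(c4, c1), f2(c1, c4), f2(c1, c1).
So there are 8 ground terms available for substitution.
The clause has 3 distinct variables (w, x, y), each appearing in the body. In the free term algebra distinct substitutions yield syntactically distinct ground instances.
Number of ground instances = 8^3 = 512.

512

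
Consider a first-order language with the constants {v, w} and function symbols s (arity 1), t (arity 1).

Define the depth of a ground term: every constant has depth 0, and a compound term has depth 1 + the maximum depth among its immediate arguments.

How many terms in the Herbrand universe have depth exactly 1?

4

Count level by level. With function symbols s/1, t/1, the terms of depth ≤ k are the 2 constants together with each function applied to depth-≤(k−1) tuples, so N_k = 2 + N_{k-1} + N_{k-1}.
N_0 = 2
N_1 = 2 + 2 + 2 = 6
Terms of depth exactly 1: N_1 − N_0 = 6 − 2 = 4.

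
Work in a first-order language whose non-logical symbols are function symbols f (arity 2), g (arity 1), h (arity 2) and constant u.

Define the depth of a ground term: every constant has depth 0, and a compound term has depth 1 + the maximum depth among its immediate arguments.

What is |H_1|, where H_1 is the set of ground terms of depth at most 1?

4

Write N_k for the number of ground terms of depth ≤ k. A term of depth ≤ k is either a constant or a function symbol applied to arguments of depth ≤ k−1, so N_k = 1 + N_{k-1}^2 + N_{k-1} + N_{k-1}^2.
N_0 = 1
N_1 = 1 + 1^2 + 1 + 1^2 = 4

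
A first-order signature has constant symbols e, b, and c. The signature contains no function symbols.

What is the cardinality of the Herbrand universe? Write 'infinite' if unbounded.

3

There are no function symbols, so every ground term is one of the 3 constants.
The Herbrand universe is {e, b, c}, which is finite with 3 elements.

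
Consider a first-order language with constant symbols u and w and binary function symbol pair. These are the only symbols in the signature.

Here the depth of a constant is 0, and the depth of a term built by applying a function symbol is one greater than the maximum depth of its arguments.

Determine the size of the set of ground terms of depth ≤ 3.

1446

Let N_k count ground terms of depth at most k. Each non-constant term of depth ≤ k is some function symbol applied to depth-≤(k−1) arguments, giving N_k = 2 + N_{k-1}^2.
N_0 = 2
N_1 = 2 + 2^2 = 6
N_2 = 2 + 6^2 = 38
N_3 = 2 + 38^2 = 1446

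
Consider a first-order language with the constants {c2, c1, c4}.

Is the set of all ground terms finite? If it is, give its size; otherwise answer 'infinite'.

3

There are no function symbols, so every ground term is one of the 3 constants.
The Herbrand universe is {c2, c1, c4}, which is finite with 3 elements.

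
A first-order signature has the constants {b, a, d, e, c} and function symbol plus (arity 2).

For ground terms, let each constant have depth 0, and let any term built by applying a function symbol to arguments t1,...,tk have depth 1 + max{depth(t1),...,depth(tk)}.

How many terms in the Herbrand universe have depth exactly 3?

818125

Write N_k for the number of ground terms of depth ≤ k. A term of depth ≤ k is either a constant or a function symbol applied to arguments of depth ≤ k−1, so N_k = 5 + N_{k-1}^2.
N_0 = 5
N_1 = 5 + 5^2 = 30
N_2 = 5 + 30^2 = 905
N_3 = 5 + 905^2 = 819030
Terms of depth exactly 3: N_3 − N_2 = 819030 − 905 = 818125.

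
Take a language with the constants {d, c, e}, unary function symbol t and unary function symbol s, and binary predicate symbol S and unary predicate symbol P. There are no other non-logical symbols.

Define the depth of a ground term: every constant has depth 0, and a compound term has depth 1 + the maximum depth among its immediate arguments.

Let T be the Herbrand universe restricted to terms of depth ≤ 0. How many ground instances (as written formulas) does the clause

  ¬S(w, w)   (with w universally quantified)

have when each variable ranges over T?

3

Ground terms of depth ≤ 0:
  Write N_k for the number of ground terms of depth ≤ k. A term of depth ≤ k is either a constant or a function symbol applied to arguments of depth ≤ k−1, so N_k = 3 + N_{k-1} + N_{k-1}.
  N_0 = 3
So there are 3 ground terms available for substitution.
There is 1 variable to instantiate (w),  occurring in at least one literal, so different choices give different ground instances.
Number of ground instances = 3.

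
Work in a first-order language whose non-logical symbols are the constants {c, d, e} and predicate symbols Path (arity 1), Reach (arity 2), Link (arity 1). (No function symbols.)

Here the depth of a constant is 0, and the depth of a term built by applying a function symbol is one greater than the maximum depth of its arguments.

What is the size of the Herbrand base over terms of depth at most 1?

First count ground terms of depth ≤ 1.
With no function symbols every ground term is a constant, so there are exactly 3 ground terms at every depth bound.
N_0 = 3
N_1 = 3
Explicitly: c, d, e.
So |H| = 3.
For each predicate symbol, the number of ground atoms is |H| raised to its arity; summing:
  Path: 3;  Reach: 3^2 = 9;  Link: 3
Total ground atoms: 3 + 9 + 3 = 15.

15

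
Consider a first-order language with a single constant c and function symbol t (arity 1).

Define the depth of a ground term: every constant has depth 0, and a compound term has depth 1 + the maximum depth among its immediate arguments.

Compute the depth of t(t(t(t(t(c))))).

depth(t(c)) = 1 + depth(c) = 1 + 0 = 1
depth(t(t(c))) = 1 + depth(t(c)) = 1 + 1 = 2
depth(t(t(t(c)))) = 1 + depth(t(t(c))) = 1 + 2 = 3
depth(t(t(t(t(c))))) = 1 + depth(t(t(t(c)))) = 1 + 3 = 4
depth(t(t(t(t(t(c)))))) = 1 + depth(t(t(t(t(c))))) = 1 + 4 = 5

5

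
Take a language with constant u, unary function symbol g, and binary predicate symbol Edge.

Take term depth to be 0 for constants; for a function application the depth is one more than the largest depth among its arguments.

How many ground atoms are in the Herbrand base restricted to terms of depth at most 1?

First count ground terms of depth ≤ 1.
Let N_k count ground terms of depth at most k. Each non-constant term of depth ≤ k is some function symbol applied to depth-≤(k−1) arguments, giving N_k = 1 + N_{k-1}.
N_0 = 1
N_1 = 1 + 1 = 2
So |H| = 2.
Each predicate of arity r yields |H|^r ground atoms (one per choice of an r-tuple from H):
  Edge: 2^2 = 4
Total ground atoms: 4.

4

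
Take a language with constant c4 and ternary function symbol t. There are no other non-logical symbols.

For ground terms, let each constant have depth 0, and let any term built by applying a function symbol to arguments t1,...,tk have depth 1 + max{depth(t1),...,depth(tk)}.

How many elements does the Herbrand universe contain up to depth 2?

9

Count level by level. With function symbols t/3, the terms of depth ≤ k are the 1 constant together with each function applied to depth-≤(k−1) tuples, so N_k = 1 + N_{k-1}^3.
N_0 = 1
N_1 = 1 + 1^3 = 2
N_2 = 1 + 2^3 = 9
Explicitly: c4, t(c4, c4, c4), t(c4, c4, t(c4, c4, c4)), t(c4, t(c4, c4, c4), c4), t(c4, t(c4, c4, c4), t(c4, c4, c4)), t(t(c4, c4, c4), c4, c4), t(t(c4, c4, c4), c4, t(c4, c4, c4)), t(t(c4, c4, c4), t(c4, c4, c4), c4), t(t(c4, c4, c4), t(c4, c4, c4), t(c4, c4, c4)).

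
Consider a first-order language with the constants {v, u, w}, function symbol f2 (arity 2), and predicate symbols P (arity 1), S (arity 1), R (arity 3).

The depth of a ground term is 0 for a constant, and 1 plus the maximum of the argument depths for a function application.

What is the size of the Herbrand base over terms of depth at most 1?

1752

First count ground terms of depth ≤ 1.
Let N_k count ground terms of depth at most k. Each non-constant term of depth ≤ k is some function symbol applied to depth-≤(k−1) arguments, giving N_k = 3 + N_{k-1}^2.
N_0 = 3
N_1 = 3 + 3^2 = 12
So |H| = 12.
A ground atom is a predicate applied to a tuple of terms from H, so the count is the sum over predicates of |H|^arity:
  P: 12;  S: 12;  R: 12^3 = 1728
Total ground atoms: 12 + 12 + 1728 = 1752.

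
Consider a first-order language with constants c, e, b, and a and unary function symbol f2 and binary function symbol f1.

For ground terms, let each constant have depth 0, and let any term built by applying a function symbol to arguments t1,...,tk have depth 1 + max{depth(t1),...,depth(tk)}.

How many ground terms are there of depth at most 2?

604

Count level by level. With function symbols f2/1, f1/2, the terms of depth ≤ k are the 4 constants together with each function applied to depth-≤(k−1) tuples, so N_k = 4 + N_{k-1} + N_{k-1}^2.
N_0 = 4
N_1 = 4 + 4 + 4^2 = 24
N_2 = 4 + 24 + 24^2 = 604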